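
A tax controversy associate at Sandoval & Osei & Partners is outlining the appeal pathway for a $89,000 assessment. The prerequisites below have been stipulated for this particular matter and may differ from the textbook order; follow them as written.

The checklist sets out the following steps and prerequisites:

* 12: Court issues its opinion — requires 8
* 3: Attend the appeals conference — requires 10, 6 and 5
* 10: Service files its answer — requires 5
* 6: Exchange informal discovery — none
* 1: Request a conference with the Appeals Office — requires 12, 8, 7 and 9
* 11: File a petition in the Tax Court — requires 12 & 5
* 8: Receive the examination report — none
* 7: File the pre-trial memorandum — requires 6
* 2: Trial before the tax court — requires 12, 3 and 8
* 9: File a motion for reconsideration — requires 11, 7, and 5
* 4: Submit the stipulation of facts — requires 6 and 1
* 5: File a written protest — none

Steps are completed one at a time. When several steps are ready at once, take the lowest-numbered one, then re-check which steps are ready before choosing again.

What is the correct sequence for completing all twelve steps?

5 6 7 8 10 3 12 2 11 9 1 4

Nothing is required for 5, 6 and 8. 5 has the earlier label → 5 first.
Now 6, 8 and 10 have their prerequisites met. 6 has the earlier label, so 6 next.
7 now also ready, so the ready set is {7, 8, 10}; 7 has the earlier label → 7.
8 and 10 are both available; 8 has the earlier label → 8.
Now 10 and 12 have their prerequisites met. 10 has the earlier label, so 10 next.
Ready: 3 and 12. 3 has the earlier label → 3.
12 is the only step now ready → 12.
2 and 11 are both available; 2 has the earlier label → 2.
11 needed 5 and 12, now all done → 11.
9 needed 5, 7 and 11, now all done → 9.
1 needed 7, 8, 9 and 12, now all done → 1.
4 is the only step now ready → 4.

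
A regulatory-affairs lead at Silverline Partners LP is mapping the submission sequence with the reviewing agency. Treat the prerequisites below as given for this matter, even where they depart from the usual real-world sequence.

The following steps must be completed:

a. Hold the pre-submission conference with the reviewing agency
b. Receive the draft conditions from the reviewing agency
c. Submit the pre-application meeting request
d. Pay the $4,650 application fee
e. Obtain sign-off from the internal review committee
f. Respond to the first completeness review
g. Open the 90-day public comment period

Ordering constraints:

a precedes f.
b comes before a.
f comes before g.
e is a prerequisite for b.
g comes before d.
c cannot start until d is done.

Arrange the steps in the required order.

Only e has no prerequisites, so it is first.
b needed e, now all done → b.
a needed b, now all done → a.
f needed a, now all done → f.
Next only g has its prerequisites met → g.
d needed g, now all done → d.
c needed d, now all done → c.

e → b → a → f → g → d → c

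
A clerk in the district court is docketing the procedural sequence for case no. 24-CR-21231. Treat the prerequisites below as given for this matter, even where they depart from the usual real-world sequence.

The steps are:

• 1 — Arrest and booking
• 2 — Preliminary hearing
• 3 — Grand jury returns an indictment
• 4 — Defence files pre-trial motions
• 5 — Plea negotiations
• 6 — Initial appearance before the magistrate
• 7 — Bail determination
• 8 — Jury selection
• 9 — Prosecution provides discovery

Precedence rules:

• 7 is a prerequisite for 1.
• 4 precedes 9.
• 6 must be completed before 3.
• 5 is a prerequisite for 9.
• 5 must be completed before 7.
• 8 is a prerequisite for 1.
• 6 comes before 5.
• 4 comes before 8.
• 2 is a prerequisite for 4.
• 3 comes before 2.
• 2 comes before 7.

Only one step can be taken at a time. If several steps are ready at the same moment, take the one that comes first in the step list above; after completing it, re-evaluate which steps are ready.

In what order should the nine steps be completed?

6 → 3 → 2 → 4 → 5 → 7 → 8 → 1 → 9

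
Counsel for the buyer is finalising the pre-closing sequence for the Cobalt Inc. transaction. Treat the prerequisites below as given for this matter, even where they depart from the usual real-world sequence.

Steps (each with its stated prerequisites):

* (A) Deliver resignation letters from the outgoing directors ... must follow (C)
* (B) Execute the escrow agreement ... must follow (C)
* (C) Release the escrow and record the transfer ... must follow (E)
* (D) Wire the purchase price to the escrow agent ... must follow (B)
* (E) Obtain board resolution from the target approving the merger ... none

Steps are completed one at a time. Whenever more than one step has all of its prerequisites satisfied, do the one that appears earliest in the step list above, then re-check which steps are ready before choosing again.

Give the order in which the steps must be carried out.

(E) is the only step with nothing outstanding, so it goes first.
That leaves (C) as the only ready step → (C).
Ready: (A) and (B). (A) is listed earlier → (A).
That leaves (B) as the only ready step → (B).
(D) is the only step now ready → (D).

(E) (C) (A) (B) (D)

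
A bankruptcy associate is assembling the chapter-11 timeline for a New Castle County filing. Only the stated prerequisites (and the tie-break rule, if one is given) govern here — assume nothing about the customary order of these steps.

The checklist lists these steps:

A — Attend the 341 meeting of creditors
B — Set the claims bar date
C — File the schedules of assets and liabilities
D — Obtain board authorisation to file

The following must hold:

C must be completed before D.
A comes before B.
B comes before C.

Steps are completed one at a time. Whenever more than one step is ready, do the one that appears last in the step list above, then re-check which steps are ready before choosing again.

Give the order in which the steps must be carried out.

A → B → C → D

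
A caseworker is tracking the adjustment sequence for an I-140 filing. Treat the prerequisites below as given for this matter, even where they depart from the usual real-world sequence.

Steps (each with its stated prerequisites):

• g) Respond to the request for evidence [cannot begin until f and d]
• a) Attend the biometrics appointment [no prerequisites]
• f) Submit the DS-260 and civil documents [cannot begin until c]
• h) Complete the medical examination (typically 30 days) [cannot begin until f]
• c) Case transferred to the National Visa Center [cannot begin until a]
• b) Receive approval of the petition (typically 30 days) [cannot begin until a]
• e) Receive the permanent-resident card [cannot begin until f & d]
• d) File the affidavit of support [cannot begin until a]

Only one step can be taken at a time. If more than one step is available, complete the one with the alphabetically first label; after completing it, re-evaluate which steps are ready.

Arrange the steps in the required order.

a is the only step with nothing outstanding, so it goes first.
Now b, c and d have their prerequisites met. b has the earlier label, so b next.
Ready: c and d. c has the earlier label → c.
f now also ready, so the ready set is {d, f}; d has the earlier label → d.
That leaves f as the only ready step → f.
Now e, g and h have their prerequisites met. e has the earlier label, so e next.
Now g and h have their prerequisites met. g has the earlier label, so g next.
Next only h has its prerequisites met → h.

a, b, c, d, f, e, g, h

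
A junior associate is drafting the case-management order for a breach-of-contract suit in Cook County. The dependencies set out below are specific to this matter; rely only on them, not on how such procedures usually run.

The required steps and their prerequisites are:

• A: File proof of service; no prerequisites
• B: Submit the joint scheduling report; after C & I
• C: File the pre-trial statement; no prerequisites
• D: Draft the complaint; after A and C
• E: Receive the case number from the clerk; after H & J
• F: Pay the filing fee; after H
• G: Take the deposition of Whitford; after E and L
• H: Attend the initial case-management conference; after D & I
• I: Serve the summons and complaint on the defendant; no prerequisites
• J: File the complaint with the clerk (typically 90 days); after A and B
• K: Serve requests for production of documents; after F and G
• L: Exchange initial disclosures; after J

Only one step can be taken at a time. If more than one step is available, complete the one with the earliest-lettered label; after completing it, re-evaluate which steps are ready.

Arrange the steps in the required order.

A, C and I have no prerequisites; A has the earlier label, so A is first.
Now C and I have their prerequisites met. C has the earlier label, so C next.
D now also ready, so the ready set is {D, I}; D has the earlier label → D.
I is the only step now ready → I.
Ready: B and H. B has the earlier label → B.
Ready: H and J. H has the earlier label → H.
Ready: F and J. F has the earlier label → F.
That leaves J as the only ready step → J.
E and L are both available; E has the earlier label → E.
Next only L has its prerequisites met → L.
G needed E and L, now all done → G.
That leaves K as the only ready step → K.

A → C → D → I → B → H → F → J → E → L → G → K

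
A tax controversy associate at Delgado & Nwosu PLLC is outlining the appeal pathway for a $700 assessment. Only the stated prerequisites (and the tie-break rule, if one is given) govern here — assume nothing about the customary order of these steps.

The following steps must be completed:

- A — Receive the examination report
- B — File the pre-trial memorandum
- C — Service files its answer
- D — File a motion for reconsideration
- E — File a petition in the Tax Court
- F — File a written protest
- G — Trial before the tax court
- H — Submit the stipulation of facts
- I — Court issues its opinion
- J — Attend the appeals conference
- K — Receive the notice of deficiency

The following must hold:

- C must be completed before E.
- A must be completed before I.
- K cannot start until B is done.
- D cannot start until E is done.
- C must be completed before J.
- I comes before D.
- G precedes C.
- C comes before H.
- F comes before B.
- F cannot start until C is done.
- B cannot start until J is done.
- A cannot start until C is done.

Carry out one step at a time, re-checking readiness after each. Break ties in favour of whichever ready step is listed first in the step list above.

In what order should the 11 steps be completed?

G C A E F H I D J B K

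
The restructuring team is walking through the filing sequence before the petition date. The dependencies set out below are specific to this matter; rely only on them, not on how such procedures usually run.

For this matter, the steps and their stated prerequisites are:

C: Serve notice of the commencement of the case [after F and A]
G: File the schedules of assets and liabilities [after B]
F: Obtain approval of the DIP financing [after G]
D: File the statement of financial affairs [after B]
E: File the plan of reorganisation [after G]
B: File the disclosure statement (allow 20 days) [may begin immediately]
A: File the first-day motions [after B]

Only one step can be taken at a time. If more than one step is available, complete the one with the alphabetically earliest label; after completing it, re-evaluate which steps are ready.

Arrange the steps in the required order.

B, A, D, G, E, F, C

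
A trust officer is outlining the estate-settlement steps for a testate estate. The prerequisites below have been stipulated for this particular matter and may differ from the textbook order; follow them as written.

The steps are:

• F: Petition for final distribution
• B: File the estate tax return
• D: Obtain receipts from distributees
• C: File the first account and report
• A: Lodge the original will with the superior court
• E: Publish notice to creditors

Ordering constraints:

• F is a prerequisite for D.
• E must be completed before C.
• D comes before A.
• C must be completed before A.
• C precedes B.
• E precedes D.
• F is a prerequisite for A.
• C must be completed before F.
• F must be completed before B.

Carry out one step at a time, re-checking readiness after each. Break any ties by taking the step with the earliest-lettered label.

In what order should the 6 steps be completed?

E is the only step with nothing outstanding, so it goes first.
C is the only step now ready → C.
F needed C, now all done → F.
Ready: B and D. B has the earlier label → B.
D needed E and F, now all done → D.
Next only A has its prerequisites met → A.

E, C, F, B, D, A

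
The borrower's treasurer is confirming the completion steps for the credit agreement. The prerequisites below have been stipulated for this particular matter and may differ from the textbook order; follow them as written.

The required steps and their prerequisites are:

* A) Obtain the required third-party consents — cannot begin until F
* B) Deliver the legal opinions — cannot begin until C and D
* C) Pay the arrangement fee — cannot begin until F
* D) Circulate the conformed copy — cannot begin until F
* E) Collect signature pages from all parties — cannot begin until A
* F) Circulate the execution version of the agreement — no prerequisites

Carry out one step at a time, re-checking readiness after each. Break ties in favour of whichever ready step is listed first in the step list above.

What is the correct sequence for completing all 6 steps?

F, A, C, D, B, E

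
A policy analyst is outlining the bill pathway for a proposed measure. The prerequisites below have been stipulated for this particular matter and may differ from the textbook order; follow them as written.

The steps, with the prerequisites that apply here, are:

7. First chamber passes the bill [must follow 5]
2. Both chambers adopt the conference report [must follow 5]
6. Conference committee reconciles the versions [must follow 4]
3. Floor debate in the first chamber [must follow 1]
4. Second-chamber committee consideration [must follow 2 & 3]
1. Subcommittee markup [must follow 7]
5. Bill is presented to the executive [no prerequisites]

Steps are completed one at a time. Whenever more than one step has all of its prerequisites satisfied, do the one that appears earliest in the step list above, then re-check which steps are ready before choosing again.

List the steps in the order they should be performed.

5, 7, 2, 1, 3, 4, 6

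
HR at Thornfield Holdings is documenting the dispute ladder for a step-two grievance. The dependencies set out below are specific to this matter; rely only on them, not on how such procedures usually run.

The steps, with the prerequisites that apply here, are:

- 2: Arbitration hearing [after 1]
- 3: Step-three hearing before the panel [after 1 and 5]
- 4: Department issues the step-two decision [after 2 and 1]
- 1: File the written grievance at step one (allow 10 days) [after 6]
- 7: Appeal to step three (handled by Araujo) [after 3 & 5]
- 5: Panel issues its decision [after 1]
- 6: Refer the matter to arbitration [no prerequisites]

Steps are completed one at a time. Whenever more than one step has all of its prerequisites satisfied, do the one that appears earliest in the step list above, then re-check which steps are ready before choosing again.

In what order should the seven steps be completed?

6 is the only step with nothing outstanding, so it goes first.
1 needed 6, now all done → 1.
Now 2 and 5 have their prerequisites met. 2 is listed earlier, so 2 next.
4 and 5 are both available; 4 is listed earlier → 4.
5 needed 1, now all done → 5.
Next only 3 has its prerequisites met → 3.
That leaves 7 as the only ready step → 7.

6 → 1 → 2 → 4 → 5 → 3 → 7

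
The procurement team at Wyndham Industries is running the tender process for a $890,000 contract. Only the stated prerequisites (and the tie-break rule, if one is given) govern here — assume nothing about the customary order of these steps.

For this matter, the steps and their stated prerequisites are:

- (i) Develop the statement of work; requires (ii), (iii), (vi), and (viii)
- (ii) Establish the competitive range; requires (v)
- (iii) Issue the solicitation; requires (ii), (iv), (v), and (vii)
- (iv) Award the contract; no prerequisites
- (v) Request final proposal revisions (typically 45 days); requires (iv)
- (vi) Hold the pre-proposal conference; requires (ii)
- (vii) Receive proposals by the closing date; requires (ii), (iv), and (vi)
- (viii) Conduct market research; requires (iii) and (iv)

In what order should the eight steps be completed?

(iv) has no prerequisites → (iv) first.
(v) is the only step now ready → (v).
(ii) needed (v), now all done → (ii).
That leaves (vi) as the only ready step → (vi).
(vii) is the only step now ready → (vii).
(iii) needed (ii), (iv), (v) and (vii), now all done → (iii).
(viii) is the only step now ready → (viii).
Next only (i) has its prerequisites met → (i).

(iv) → (v) → (ii) → (vi) → (vii) → (iii) → (viii) → (i)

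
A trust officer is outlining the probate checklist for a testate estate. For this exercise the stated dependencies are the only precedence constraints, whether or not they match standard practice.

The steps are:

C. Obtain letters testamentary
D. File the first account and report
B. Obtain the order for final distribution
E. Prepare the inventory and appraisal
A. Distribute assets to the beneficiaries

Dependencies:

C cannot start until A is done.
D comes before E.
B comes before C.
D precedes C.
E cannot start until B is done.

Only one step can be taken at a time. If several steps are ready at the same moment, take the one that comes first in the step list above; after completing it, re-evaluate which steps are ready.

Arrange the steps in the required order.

D B E A C

Nothing is required for D, B and A. D is listed earlier → D first.
Ready: B and A. B is listed earlier → B.
Ready: E and A. E is listed earlier → E.
A is the only step now ready → A.
That leaves C as the only ready step → C.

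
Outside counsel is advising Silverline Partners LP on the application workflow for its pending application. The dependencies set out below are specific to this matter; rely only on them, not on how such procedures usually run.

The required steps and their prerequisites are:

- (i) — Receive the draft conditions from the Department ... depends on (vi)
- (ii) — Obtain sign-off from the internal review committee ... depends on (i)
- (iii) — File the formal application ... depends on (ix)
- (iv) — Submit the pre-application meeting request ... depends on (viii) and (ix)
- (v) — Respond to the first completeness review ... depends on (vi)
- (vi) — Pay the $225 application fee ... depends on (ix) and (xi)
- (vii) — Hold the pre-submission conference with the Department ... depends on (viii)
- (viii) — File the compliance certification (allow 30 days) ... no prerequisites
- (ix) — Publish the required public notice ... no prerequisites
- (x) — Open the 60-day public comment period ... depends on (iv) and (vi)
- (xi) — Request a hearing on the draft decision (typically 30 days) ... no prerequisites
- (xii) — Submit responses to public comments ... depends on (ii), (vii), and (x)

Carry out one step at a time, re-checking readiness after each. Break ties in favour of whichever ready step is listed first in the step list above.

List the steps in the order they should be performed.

Nothing is required for (viii), (ix) and (xi). (viii) is listed earlier → (viii) first.
(vii) now also ready, so the ready set is {(vii), (ix), (xi)}; (vii) is listed earlier → (vii).
(ix) and (xi) are both available; (ix) is listed earlier → (ix).
(iii) and (iv) now also ready, so the ready set is {(iii), (iv), (xi)}; (iii) is listed earlier → (iii).
Now (iv) and (xi) have their prerequisites met. (iv) is listed earlier, so (iv) next.
Next only (xi) has its prerequisites met → (xi).
(vi) needed (ix) and (xi), now all done → (vi).
(i), (v) and (x) are all available; (i) is listed earlier → (i).
(ii), (v) and (x) are all available; (ii) is listed earlier → (ii).
Now (v) and (x) have their prerequisites met. (v) is listed earlier, so (v) next.
Next only (x) has its prerequisites met → (x).
Next only (xii) has its prerequisites met → (xii).

(viii) → (vii) → (ix) → (iii) → (iv) → (xi) → (vi) → (i) → (ii) → (v) → (x) → (xii)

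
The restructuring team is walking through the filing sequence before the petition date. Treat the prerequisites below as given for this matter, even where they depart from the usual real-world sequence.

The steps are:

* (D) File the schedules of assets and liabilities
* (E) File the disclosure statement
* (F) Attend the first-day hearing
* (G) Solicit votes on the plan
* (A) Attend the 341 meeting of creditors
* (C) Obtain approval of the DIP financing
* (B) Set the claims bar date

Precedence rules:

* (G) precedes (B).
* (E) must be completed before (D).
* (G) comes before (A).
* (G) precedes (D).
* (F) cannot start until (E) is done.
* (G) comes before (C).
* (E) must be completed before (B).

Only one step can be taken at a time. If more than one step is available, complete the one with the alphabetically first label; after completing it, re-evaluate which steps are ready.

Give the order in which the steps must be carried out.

(E), (F), (G), (A), (B), (C), (D)

(E) and (G) have no prerequisites; (E) has the earlier label, so (E) is first.
(F) now also ready, so the ready set is {(F), (G)}; (F) has the earlier label → (F).
Next only (G) has its prerequisites met → (G).
Now (A), (B), (C) and (D) have their prerequisites met. (A) has the earlier label, so (A) next.
Now (B), (C) and (D) have their prerequisites met. (B) has the earlier label, so (B) next.
Ready: (C) and (D). (C) has the earlier label → (C).
(D) is the only step now ready → (D).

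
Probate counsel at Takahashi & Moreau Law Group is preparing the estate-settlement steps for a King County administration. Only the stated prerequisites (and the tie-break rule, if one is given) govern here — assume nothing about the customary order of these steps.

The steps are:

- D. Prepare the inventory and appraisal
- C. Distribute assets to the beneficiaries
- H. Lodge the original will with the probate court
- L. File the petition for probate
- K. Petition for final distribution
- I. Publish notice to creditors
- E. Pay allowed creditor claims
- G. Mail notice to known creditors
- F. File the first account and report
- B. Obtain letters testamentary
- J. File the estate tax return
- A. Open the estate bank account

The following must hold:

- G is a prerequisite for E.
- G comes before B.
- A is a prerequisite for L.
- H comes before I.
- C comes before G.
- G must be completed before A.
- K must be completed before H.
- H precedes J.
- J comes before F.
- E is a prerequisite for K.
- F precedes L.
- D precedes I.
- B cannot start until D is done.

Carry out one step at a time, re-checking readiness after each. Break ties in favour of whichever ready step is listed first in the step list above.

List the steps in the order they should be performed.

Nothing is required for D and C. D is listed earlier → D first.
Next only C has its prerequisites met → C.
That leaves G as the only ready step → G.
E, B and A are all available; E is listed earlier → E.
K, B and A are all available; K is listed earlier → K.
H now also ready, so the ready set is {H, B, A}; H is listed earlier → H.
Now I, B, J and A have their prerequisites met. I is listed earlier, so I next.
B, J and A are all available; B is listed earlier → B.
J and A are both available; J is listed earlier → J.
Ready: F and A. F is listed earlier → F.
Next only A has its prerequisites met → A.
L needed F and A, now all done → L.

D, C, G, E, K, H, I, B, J, F, A, L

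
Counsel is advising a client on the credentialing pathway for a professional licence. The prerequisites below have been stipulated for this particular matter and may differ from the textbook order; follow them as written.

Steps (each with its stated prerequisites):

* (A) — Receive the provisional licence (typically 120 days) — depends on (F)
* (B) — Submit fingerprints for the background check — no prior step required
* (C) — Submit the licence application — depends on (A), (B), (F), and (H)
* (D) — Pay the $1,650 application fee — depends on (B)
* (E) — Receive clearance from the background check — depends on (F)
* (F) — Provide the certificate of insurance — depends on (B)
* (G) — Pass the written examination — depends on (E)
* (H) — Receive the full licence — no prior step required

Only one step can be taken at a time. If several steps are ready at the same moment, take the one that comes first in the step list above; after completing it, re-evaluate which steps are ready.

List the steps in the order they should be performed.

(B) (D) (F) (A) (E) (G) (H) (C)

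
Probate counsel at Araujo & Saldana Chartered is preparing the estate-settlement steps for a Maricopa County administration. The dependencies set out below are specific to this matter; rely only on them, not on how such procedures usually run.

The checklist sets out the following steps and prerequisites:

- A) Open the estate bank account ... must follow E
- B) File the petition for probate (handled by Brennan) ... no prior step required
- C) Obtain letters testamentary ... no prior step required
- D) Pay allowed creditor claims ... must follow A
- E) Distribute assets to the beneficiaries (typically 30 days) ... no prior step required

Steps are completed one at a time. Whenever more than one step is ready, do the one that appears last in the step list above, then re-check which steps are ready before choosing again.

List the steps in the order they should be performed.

E, C, B, A, D

E, C and B have no prerequisites; E is listed later, so E is first.
A now also ready, so the ready set is {C, B, A}; C is listed later → C.
Now B and A have their prerequisites met. B is listed later, so B next.
A needed E, now all done → A.
D needed A, now all done → D.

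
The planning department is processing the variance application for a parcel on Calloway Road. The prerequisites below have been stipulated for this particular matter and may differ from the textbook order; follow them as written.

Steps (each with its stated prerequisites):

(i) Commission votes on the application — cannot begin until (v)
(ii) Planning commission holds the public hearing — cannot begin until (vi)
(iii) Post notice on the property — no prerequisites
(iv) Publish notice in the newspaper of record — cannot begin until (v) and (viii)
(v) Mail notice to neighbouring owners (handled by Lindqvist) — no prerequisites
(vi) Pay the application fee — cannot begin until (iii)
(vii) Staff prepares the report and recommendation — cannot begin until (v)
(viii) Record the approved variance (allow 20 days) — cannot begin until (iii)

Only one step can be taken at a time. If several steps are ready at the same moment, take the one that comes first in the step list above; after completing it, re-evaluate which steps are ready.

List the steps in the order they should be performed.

Nothing is required for (iii) and (v). (iii) is listed earlier → (iii) first.
Ready: (v), (vi) and (viii). (v) is listed earlier → (v).
(i) and (vii) now also ready, so the ready set is {(i), (vi), (vii), (viii)}; (i) is listed earlier → (i).
Now (vi), (vii) and (viii) have their prerequisites met. (vi) is listed earlier, so (vi) next.
(ii), (vii) and (viii) are all available; (ii) is listed earlier → (ii).
Ready: (vii) and (viii). (vii) is listed earlier → (vii).
That leaves (viii) as the only ready step → (viii).
That leaves (iv) as the only ready step → (iv).

(iii) → (v) → (i) → (vi) → (ii) → (vii) → (viii) → (iv)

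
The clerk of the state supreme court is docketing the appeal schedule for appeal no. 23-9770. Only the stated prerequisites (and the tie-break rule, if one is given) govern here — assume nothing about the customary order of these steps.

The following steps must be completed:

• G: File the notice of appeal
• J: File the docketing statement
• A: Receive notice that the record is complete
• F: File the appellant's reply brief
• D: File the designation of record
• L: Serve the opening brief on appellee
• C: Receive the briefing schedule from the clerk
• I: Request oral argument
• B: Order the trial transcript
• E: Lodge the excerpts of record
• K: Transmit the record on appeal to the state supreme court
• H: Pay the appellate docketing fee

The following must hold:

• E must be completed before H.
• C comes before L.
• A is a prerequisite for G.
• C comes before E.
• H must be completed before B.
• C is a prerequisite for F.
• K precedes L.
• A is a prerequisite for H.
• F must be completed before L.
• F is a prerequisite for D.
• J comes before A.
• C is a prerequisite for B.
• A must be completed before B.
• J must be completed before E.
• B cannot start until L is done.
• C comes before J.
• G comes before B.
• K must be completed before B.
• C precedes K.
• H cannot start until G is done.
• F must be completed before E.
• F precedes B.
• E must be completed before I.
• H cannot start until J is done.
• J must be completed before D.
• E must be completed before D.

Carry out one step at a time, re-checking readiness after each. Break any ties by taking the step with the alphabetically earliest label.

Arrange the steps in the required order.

C, F, J, A, E, D, G, H, I, K, L, B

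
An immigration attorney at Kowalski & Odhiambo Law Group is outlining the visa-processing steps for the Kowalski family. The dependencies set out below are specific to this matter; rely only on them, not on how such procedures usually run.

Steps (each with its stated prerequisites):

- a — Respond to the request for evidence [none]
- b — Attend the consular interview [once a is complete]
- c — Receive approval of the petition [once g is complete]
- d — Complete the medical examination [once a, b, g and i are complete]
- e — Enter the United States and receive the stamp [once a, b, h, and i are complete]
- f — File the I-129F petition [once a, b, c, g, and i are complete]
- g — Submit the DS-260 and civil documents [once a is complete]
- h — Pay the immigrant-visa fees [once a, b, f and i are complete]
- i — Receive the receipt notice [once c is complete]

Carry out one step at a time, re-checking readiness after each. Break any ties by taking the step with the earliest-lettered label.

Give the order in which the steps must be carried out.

Only a has no prerequisites, so it is first.
b and g are both available; b has the earlier label → b.
g is the only step now ready → g.
c needed g, now all done → c.
That leaves i as the only ready step → i.
d and f are both available; d has the earlier label → d.
f needed a, b, c, g and i, now all done → f.
Next only h has its prerequisites met → h.
Next only e has its prerequisites met → e.

a, b, g, c, i, d, f, h, e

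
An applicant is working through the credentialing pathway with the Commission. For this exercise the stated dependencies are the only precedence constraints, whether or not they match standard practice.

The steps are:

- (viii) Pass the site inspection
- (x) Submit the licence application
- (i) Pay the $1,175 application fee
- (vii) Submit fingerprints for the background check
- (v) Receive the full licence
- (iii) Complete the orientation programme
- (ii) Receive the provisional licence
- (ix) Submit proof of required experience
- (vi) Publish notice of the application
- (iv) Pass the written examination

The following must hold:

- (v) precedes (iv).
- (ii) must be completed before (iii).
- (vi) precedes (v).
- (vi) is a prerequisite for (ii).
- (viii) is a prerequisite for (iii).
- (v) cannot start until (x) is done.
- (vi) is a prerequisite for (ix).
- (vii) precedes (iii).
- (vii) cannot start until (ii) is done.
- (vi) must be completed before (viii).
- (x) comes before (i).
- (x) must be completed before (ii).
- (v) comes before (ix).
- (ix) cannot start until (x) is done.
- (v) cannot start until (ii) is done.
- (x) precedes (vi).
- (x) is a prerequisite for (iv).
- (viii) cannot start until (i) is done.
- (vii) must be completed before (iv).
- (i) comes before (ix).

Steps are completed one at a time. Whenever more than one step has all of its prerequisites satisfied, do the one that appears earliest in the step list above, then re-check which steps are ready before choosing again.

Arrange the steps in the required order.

(x) → (i) → (vi) → (viii) → (ii) → (vii) → (v) → (iii) → (ix) → (iv)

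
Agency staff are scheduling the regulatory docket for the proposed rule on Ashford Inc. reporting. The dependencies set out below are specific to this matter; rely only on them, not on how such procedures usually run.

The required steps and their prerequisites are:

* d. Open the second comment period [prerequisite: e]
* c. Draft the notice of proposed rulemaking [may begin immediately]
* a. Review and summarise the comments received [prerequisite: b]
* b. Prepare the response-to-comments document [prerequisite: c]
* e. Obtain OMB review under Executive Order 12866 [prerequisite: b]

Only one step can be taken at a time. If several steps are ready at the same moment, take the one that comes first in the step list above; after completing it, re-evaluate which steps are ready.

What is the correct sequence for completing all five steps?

c b a e d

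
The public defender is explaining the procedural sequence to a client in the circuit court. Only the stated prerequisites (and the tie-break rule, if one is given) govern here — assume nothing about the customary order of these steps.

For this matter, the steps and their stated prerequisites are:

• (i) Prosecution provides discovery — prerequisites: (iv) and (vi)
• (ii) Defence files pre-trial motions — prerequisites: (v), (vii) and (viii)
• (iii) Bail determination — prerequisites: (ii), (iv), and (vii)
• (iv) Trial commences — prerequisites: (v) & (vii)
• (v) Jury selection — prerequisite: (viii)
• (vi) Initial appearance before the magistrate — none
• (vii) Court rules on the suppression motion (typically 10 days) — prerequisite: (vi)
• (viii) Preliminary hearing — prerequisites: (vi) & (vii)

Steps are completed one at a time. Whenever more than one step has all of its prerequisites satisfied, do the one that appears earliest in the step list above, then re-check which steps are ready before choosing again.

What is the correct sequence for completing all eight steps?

(vi), (vii), (viii), (v), (ii), (iv), (i), (iii)

Only (vi) has no prerequisites, so it is first.
(vii) needed (vi), now all done → (vii).
(viii) is the only step now ready → (viii).
Next only (v) has its prerequisites met → (v).
Ready: (ii) and (iv). (ii) is listed earlier → (ii).
That leaves (iv) as the only ready step → (iv).
Ready: (i) and (iii). (i) is listed earlier → (i).
Next only (iii) has its prerequisites met → (iii).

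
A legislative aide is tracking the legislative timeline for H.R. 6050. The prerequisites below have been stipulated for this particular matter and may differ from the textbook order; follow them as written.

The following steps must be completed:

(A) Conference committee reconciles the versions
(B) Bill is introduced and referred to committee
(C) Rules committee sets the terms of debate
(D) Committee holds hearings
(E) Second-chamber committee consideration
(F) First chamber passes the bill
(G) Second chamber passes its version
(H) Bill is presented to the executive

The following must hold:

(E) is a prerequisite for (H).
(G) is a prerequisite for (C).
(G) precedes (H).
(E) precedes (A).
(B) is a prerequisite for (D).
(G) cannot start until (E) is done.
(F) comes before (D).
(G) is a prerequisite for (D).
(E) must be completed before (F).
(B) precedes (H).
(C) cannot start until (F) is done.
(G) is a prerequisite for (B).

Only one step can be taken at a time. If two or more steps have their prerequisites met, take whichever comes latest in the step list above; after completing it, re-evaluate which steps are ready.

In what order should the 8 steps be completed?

Only (E) has no prerequisites, so it is first.
Now (G), (F) and (A) have their prerequisites met. (G) is listed later, so (G) next.
Ready: (F), (B) and (A). (F) is listed later → (F).
Now (C), (B) and (A) have their prerequisites met. (C) is listed later, so (C) next.
Now (B) and (A) have their prerequisites met. (B) is listed later, so (B) next.
Now (H), (D) and (A) have their prerequisites met. (H) is listed later, so (H) next.
(D) and (A) are both available; (D) is listed later → (D).
(A) needed (E), now all done → (A).

(E), (G), (F), (C), (B), (H), (D), (A)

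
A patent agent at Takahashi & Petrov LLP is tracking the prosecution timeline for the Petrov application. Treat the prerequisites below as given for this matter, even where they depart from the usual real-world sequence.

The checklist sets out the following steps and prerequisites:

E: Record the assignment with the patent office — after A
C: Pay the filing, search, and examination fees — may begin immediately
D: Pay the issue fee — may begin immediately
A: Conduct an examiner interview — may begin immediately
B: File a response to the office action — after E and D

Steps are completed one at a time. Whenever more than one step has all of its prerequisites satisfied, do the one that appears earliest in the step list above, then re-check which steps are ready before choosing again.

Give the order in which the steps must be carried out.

C → D → A → E → B

C, D and A have no prerequisites; C is listed earlier, so C is first.
Now D and A have their prerequisites met. D is listed earlier, so D next.
Next only A has its prerequisites met → A.
E needed A, now all done → E.
That leaves B as the only ready step → B.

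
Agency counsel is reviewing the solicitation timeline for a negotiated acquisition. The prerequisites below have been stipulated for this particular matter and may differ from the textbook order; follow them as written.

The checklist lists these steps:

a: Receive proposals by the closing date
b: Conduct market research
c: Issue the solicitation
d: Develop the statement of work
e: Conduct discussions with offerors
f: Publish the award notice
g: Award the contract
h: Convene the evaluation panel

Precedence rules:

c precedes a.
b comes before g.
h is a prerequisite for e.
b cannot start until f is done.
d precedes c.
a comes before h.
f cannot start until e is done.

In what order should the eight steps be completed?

d, c, a, h, e, f, b, g

d is the only step with nothing outstanding, so it goes first.
That leaves c as the only ready step → c.
a needed c, now all done → a.
h needed a, now all done → h.
e needed h, now all done → e.
f needed e, now all done → f.
b needed f, now all done → b.
g is the only step now ready → g.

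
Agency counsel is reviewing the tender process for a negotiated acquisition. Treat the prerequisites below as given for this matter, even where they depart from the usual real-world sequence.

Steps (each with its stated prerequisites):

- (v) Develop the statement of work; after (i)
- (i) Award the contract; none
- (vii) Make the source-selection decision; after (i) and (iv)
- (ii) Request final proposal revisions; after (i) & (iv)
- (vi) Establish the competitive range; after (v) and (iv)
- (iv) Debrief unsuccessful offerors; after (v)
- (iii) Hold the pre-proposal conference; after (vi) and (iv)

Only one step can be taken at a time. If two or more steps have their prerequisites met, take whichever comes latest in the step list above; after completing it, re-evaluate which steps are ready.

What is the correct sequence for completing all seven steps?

(i) → (v) → (iv) → (vi) → (iii) → (ii) → (vii)

(i) is the only step with nothing outstanding, so it goes first.
(v) needed (i), now all done → (v).
(iv) needed (v), now all done → (iv).
Ready: (vi), (ii) and (vii). (vi) is listed later → (vi).
(iii) now also ready, so the ready set is {(iii), (ii), (vii)}; (iii) is listed later → (iii).
Ready: (ii) and (vii). (ii) is listed later → (ii).
Next only (vii) has its prerequisites met → (vii).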